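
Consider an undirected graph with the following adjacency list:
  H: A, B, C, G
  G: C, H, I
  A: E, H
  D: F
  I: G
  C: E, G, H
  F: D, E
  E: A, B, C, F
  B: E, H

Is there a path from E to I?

Explore from E.
Distance 1: reach A, B, C, F.
Distance 2: reach D, G, H.
Distance 3: reach I.
Found I.

Yes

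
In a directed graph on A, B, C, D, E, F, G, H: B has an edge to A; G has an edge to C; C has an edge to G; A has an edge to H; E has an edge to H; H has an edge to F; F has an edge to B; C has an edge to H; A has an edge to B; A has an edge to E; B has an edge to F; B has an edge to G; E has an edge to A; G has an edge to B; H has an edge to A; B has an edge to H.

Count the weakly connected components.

2

From A: component {A, B, C, E, F, G, H}.
From D: component {D}.
That's 2 components.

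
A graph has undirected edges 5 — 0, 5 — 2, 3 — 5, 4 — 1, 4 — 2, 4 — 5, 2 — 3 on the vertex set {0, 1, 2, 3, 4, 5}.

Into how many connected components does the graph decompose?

From 0: component {0, 1, 2, 3, 4, 5}.
That's 1 component.

1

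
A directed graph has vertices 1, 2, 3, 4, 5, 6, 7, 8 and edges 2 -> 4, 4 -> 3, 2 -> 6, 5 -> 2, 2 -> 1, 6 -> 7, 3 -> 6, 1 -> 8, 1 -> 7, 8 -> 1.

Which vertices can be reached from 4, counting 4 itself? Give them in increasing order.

3, 4, 6, 7

Start at 4.
Its neighbours: 3.
Then their neighbours: 6.
Then next layer: 7.
Nothing further is reachable.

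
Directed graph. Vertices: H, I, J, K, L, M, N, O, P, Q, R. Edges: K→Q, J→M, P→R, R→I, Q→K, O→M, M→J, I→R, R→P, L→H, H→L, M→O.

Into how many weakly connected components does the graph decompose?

5

From H: component {H, L}.
From I: component {I, P, R}.
From J: component {J, M, O}.
From K: component {K, Q}.
From N: component {N}.
That's 5 components.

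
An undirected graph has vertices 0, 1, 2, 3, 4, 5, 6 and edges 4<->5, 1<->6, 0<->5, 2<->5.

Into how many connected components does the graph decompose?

3

From 0: component {0, 2, 4, 5}.
From 1: component {1, 6}.
From 3: component {3}.
That's 3 components.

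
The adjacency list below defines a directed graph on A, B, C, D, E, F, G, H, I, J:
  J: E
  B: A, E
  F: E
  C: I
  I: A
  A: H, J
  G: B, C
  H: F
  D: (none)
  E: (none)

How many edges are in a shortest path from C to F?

4

Distance 0: C.
Distance 1: I.
Distance 2: A.
Distance 3: H, J.
Distance 4: E, F — contains F.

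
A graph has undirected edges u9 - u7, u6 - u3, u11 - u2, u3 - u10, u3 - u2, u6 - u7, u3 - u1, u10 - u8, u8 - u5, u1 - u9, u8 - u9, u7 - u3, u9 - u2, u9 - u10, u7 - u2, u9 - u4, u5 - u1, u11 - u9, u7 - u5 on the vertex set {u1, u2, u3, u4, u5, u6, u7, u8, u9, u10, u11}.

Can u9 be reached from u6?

Yes

Explore from u6.
Distance 1: reach u3, u7.
Distance 2: reach u1, u2, u5, u9, u10.
Found u9.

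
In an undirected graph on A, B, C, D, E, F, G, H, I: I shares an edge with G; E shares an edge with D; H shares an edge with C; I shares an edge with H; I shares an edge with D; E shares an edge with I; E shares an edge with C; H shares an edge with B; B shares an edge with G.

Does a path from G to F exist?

No

Explore from G.
Distance 1: reach B, I.
Distance 2: reach D, E, H.
Distance 3: reach C.
The search is exhausted without reaching F; it lies in a different component.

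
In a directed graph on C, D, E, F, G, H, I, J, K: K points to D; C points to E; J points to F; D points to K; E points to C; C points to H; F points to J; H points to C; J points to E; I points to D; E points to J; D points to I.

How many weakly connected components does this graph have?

3

From C: component {C, E, F, H, J}.
From D: component {D, I, K}.
From G: component {G}.
That's 3 components.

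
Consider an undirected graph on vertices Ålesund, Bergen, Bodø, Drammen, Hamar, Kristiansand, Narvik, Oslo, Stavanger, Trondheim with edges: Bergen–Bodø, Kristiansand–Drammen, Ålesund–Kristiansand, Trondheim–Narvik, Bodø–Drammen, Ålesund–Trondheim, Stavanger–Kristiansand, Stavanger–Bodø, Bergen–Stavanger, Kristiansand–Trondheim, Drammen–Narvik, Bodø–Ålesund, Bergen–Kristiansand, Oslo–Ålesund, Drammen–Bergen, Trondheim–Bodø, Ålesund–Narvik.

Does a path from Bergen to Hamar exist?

Explore from Bergen.
Distance 1: reach Bodø, Drammen, Kristiansand, Stavanger.
Distance 2: reach Ålesund, Narvik, Trondheim.
Distance 3: reach Oslo.
The search is exhausted without reaching Hamar; it lies in a different component.

No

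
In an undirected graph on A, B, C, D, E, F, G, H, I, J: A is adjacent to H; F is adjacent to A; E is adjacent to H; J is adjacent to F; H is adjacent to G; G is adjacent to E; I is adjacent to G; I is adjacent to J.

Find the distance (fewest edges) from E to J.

3

Distance 0: E.
Distance 1: G, H.
Distance 2: A, I.
Distance 3: F, J — contains J.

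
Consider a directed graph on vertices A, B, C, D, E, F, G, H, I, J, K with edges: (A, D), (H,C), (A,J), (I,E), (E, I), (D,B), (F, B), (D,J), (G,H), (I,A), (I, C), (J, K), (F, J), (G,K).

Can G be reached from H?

No

Explore from H.
Distance 1: reach C.
The search from H is exhausted; no directed path reaches G.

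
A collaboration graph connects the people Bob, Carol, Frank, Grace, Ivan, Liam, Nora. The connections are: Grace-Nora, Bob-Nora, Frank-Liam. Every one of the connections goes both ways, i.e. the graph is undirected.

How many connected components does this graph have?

From Bob: component {Bob, Grace, Nora}.
From Carol: component {Carol}.
From Frank: component {Frank, Liam}.
From Ivan: component {Ivan}.
That's 4 components.

4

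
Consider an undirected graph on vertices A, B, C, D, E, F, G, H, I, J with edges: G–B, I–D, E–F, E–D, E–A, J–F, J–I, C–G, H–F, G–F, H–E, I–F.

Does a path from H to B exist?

Yes

Explore from H.
Distance 1: reach E, F.
Distance 2: reach A, D, G, I, J.
Distance 3: reach B, C.
Found B.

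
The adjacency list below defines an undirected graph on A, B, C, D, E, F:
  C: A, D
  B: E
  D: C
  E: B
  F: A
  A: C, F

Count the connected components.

From A: component {A, C, D, F}.
From B: component {B, E}.
That's 2 components.

2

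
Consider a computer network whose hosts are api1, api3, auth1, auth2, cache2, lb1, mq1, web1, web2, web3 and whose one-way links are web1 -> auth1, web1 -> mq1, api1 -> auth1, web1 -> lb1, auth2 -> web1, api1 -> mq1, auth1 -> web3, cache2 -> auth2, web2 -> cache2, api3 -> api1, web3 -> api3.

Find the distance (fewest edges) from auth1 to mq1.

4

Distance 0: auth1.
Distance 1: web3.
Distance 2: api3.
Distance 3: api1.
Distance 4: mq1 — contains mq1.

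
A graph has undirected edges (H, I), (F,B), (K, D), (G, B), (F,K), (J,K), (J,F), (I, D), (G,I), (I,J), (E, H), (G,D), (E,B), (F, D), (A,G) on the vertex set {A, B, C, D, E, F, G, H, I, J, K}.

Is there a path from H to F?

Yes

Explore from H.
Distance 1: reach E, I.
Distance 2: reach B, D, G, J.
Distance 3: reach A, F, K.
Found F.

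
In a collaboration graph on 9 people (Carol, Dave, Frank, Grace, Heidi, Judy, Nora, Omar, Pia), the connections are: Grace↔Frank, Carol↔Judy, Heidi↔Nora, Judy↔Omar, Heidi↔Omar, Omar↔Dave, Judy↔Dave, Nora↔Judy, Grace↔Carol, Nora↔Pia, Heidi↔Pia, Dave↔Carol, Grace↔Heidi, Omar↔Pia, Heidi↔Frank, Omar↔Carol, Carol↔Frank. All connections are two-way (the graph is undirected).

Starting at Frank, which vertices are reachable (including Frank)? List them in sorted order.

Carol, Dave, Frank, Grace, Heidi, Judy, Nora, Omar, Pia

Start at Frank.
Its neighbours: Carol, Grace, Heidi.
Then their neighbours: Dave, Judy, Nora, Omar, Pia.
Every vertex is now reached.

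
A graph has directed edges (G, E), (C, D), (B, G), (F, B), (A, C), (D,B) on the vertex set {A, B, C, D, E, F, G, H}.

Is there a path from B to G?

Yes

Explore from B.
Distance 1: reach G.
Found G.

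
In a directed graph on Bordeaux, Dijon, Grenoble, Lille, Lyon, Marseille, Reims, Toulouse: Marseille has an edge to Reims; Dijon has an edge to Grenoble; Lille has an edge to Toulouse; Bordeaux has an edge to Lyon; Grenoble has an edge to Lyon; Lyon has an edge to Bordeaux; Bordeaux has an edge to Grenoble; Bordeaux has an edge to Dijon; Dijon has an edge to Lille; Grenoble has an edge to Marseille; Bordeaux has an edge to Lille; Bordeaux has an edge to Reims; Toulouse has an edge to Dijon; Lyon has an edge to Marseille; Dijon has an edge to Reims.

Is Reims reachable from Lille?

Yes

Explore from Lille.
Distance 1: reach Toulouse.
Distance 2: reach Dijon.
Distance 3: reach Grenoble, Reims.
Found Reims.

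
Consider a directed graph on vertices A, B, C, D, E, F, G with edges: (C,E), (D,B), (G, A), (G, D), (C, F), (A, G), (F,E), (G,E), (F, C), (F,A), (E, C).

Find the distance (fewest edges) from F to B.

4

Distance 0: F.
Distance 1: A, C, E.
Distance 2: G.
Distance 3: D.
Distance 4: B — contains B.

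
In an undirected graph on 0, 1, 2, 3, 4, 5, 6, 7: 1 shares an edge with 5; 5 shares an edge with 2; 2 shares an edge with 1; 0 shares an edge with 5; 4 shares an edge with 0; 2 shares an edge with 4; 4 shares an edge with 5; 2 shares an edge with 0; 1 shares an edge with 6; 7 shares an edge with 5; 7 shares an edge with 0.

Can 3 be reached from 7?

No

Explore from 7.
Distance 1: reach 0, 5.
Distance 2: reach 1, 2, 4.
Distance 3: reach 6.
The search is exhausted without reaching 3; it lies in a different component.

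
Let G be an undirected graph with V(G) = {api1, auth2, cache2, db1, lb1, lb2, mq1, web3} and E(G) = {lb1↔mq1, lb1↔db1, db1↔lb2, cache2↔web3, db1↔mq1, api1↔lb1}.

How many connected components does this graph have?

3

From api1: component {api1, db1, lb1, lb2, mq1}.
From auth2: component {auth2}.
From cache2: component {cache2, web3}.
That's 3 components.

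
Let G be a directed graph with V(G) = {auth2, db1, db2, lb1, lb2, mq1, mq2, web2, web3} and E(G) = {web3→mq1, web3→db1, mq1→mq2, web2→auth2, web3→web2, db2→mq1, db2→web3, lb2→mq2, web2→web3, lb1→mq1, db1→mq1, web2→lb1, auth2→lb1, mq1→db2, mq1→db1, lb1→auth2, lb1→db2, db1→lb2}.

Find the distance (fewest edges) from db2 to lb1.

3

Distance 0: db2.
Distance 1: mq1, web3.
Distance 2: db1, mq2, web2.
Distance 3: auth2, lb1, lb2 — contains lb1.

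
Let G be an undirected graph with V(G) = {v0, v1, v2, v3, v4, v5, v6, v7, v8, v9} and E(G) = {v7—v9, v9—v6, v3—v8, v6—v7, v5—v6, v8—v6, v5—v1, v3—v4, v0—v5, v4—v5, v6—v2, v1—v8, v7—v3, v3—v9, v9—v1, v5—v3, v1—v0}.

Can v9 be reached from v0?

Yes

Explore from v0.
Distance 1: reach v1, v5.
Distance 2: reach v3, v4, v6, v8, v9.
Found v9.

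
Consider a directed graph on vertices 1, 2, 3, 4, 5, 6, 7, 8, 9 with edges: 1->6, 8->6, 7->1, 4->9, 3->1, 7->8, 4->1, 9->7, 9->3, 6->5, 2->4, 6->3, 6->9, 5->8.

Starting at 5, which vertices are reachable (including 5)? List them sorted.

Start at 5.
Its neighbours: 8.
Then their neighbours: 6.
Then next layer: 3, 9.
Then next layer: 1, 7.
Nothing further is reachable.

1, 3, 5, 6, 7, 8, 9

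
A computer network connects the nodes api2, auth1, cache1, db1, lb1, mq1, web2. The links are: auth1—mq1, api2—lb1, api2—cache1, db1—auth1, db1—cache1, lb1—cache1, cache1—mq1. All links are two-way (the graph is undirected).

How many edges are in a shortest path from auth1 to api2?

Distance 0: auth1.
Distance 1: db1, mq1.
Distance 2: cache1.
Distance 3: api2, lb1 — contains api2.

3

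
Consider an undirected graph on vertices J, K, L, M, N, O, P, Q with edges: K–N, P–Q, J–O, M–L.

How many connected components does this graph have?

From J: component {J, O}.
From K: component {K, N}.
From L: component {L, M}.
From P: component {P, Q}.
That's 4 components.

4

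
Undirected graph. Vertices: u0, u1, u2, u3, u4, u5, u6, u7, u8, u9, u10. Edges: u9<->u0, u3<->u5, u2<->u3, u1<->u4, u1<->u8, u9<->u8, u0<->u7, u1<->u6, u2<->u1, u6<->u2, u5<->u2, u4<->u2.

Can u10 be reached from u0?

Explore from u0.
Distance 1: reach u7, u9.
Distance 2: reach u8.
Distance 3: reach u1.
Distance 4: reach u2, u4, u6.
Distance 5: reach u3, u5.
The search is exhausted without reaching u10; it lies in a different component.

No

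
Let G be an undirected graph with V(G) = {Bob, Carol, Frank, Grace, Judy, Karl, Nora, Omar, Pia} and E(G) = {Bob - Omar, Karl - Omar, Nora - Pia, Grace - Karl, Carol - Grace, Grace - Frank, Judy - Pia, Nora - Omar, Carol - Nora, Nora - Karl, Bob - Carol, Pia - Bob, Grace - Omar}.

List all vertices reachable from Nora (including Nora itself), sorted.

Start at Nora.
Its neighbours: Carol, Karl, Omar, Pia.
Then their neighbours: Bob, Grace, Judy.
Then next layer: Frank.
Every vertex is now reached.

Bob, Carol, Frank, Grace, Judy, Karl, Nora, Omar, Pia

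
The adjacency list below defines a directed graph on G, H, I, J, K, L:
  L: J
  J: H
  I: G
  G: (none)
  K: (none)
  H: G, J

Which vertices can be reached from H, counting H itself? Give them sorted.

Start at H.
Its neighbours: G, J.
Nothing further is reachable.

G, H, J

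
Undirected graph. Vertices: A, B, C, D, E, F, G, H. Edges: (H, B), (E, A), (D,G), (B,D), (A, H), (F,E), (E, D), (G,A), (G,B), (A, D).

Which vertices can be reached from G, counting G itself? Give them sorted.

Start at G.
Its neighbours: A, B, D.
Then their neighbours: E, H.
Then next layer: F.
Nothing further is reachable.

A, B, D, E, F, G, H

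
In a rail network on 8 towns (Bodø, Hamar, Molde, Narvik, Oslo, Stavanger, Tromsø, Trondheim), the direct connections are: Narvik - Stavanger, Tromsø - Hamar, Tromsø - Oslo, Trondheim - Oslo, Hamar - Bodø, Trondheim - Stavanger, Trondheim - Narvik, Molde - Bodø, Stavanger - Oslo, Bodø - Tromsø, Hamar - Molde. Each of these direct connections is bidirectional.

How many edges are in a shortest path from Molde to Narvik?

5

Distance 0: Molde.
Distance 1: Bodø, Hamar.
Distance 2: Tromsø.
Distance 3: Oslo.
Distance 4: Stavanger, Trondheim.
Distance 5: Narvik — contains Narvik.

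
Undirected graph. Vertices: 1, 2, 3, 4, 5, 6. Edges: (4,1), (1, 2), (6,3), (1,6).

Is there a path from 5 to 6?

5 has no edges, so nothing is reachable from it.

No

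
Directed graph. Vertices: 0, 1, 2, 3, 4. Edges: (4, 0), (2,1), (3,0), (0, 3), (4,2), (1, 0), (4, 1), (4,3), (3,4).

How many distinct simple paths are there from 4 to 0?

4

4→0
4→1→0
4→2→1→0
4→3→0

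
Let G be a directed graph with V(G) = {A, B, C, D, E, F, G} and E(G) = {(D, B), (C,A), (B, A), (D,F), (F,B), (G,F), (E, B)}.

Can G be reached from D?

Explore from D.
Distance 1: reach B, F.
Distance 2: reach A.
The search from D is exhausted; no directed path reaches G.

No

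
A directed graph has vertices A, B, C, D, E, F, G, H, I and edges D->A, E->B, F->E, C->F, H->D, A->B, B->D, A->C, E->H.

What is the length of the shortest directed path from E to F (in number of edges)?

Distance 0: E.
Distance 1: B, H.
Distance 2: D.
Distance 3: A.
Distance 4: C.
Distance 5: F — contains F.

5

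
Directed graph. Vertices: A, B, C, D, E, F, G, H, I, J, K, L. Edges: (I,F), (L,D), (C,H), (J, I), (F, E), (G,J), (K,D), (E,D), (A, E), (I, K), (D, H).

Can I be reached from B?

No

B has no outgoing edges, so nothing is reachable from it.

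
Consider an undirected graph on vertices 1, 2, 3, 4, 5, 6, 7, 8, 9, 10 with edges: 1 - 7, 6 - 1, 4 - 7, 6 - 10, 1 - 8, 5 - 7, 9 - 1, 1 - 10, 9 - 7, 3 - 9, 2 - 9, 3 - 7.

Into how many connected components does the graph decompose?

From 1: component {1, 2, 3, 4, 5, 6, 7, 8, 9, 10}.
That's 1 component.

1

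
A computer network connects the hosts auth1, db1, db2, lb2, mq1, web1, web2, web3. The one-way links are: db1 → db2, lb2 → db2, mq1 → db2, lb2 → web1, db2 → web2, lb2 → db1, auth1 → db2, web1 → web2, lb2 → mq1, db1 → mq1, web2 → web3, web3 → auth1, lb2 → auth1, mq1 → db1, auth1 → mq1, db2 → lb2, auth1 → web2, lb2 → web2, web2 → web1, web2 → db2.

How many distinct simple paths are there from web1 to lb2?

web1→web2→db2→lb2
web1→web2→web3→auth1→db2→lb2
web1→web2→web3→auth1→mq1→db1→db2→lb2
web1→web2→web3→auth1→mq1→db2→lb2

4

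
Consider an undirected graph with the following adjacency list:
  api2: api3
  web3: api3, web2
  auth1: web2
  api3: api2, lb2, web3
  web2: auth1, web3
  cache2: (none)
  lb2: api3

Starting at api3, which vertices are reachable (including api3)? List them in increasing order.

api2, api3, auth1, lb2, web2, web3

Start at api3.
Its neighbours: api2, lb2, web3.
Then their neighbours: web2.
Then next layer: auth1.
Nothing further is reachable.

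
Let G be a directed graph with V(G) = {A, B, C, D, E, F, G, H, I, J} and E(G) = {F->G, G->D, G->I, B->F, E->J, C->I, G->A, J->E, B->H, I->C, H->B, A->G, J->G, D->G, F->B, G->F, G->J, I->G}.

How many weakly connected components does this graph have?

1

From A: component {A, B, C, D, E, F, G, H, I, J}.
That's 1 component.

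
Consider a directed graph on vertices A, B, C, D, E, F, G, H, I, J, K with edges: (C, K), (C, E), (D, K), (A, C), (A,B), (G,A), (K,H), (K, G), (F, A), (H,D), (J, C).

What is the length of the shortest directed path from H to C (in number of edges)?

Distance 0: H.
Distance 1: D.
Distance 2: K.
Distance 3: G.
Distance 4: A.
Distance 5: B, C — contains C.

5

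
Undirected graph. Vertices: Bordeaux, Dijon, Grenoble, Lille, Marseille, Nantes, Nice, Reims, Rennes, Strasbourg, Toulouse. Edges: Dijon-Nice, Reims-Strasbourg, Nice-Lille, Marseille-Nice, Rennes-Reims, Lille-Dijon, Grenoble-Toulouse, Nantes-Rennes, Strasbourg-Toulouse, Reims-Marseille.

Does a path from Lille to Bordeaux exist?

Explore from Lille.
Distance 1: reach Dijon, Nice.
Distance 2: reach Marseille.
Distance 3: reach Reims.
Distance 4: reach Rennes, Strasbourg.
Distance 5: reach Nantes, Toulouse.
Distance 6: reach Grenoble.
The search is exhausted without reaching Bordeaux; it lies in a different component.

No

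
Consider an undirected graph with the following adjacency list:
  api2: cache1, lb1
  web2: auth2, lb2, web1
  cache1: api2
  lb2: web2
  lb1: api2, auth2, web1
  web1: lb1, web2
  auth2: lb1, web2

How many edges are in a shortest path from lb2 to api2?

Distance 0: lb2.
Distance 1: web2.
Distance 2: auth2, web1.
Distance 3: lb1.
Distance 4: api2 — contains api2.

4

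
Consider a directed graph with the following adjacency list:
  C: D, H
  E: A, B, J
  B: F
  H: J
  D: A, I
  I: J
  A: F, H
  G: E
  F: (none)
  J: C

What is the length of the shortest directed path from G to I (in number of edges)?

5

Distance 0: G.
Distance 1: E.
Distance 2: A, B, J.
Distance 3: C, F, H.
Distance 4: D.
Distance 5: I — contains I.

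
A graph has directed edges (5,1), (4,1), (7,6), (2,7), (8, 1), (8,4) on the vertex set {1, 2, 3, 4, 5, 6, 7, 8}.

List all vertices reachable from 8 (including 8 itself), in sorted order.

Start at 8.
Its neighbours: 1, 4.
Nothing further is reachable.

1, 4, 8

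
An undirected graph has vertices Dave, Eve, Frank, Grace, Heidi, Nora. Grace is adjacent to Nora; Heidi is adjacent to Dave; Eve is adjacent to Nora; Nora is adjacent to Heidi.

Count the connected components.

From Dave: component {Dave, Eve, Grace, Heidi, Nora}.
From Frank: component {Frank}.
That's 2 components.

2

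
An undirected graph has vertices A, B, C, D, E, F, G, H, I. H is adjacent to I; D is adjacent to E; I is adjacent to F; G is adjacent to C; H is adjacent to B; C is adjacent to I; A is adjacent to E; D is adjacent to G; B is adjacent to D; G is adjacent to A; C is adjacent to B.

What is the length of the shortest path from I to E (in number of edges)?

4

Distance 0: I.
Distance 1: C, F, H.
Distance 2: B, G.
Distance 3: A, D.
Distance 4: E — contains E.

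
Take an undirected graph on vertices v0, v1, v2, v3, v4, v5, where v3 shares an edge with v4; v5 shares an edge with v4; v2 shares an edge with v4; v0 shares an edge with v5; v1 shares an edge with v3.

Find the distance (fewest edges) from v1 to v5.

3

Distance 0: v1.
Distance 1: v3.
Distance 2: v4.
Distance 3: v2, v5 — contains v5.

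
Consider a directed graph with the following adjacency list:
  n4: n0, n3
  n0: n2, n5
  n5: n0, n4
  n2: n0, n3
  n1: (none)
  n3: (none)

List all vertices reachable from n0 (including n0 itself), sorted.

Start at n0.
Its neighbours: n2, n5.
Then their neighbours: n3, n4.
Nothing further is reachable.

n0, n2, n3, n4, n5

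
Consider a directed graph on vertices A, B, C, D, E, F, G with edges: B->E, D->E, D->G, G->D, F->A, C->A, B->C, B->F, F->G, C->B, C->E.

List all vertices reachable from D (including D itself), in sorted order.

D, E, G

Start at D.
Its neighbours: E, G.
Nothing further is reachable.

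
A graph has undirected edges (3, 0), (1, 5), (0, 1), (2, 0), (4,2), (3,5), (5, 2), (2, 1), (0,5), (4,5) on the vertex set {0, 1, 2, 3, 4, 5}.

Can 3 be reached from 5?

Yes

Explore from 5.
Distance 1: reach 0, 1, 2, 3, 4.
Found 3.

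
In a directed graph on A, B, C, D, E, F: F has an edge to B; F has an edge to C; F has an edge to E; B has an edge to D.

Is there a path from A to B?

No

A has no outgoing edges, so nothing is reachable from it.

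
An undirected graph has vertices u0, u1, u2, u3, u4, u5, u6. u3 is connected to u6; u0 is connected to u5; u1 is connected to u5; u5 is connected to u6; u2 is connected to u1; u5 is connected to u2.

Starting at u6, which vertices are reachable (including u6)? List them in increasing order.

u0, u1, u2, u3, u5, u6

Start at u6.
Its neighbours: u3, u5.
Then their neighbours: u0, u1, u2.
Nothing further is reachable.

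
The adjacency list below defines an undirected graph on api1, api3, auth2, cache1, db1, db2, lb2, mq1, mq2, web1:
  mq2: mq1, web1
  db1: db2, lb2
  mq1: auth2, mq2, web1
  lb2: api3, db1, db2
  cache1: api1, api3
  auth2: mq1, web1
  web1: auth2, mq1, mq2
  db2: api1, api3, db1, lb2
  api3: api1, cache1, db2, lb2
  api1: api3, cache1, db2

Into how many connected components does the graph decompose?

From api1: component {api1, api3, cache1, db1, db2, lb2}.
From auth2: component {auth2, mq1, mq2, web1}.
That's 2 components.

2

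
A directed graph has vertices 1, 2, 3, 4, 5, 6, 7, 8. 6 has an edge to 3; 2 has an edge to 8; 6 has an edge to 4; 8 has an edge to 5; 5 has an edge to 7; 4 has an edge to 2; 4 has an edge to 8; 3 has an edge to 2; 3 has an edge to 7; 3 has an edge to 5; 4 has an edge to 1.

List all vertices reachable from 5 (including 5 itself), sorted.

Start at 5.
Its neighbours: 7.
Nothing further is reachable.

5, 7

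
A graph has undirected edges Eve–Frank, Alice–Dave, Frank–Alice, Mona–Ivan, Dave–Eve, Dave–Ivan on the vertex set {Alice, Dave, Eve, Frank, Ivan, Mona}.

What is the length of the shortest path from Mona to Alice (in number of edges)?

Distance 0: Mona.
Distance 1: Ivan.
Distance 2: Dave.
Distance 3: Alice, Eve — contains Alice.

3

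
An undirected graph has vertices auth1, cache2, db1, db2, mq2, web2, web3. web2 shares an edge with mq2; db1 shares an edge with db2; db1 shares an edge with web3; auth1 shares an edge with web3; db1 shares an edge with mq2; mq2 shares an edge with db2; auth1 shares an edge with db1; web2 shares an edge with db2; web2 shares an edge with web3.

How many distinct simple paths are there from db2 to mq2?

7

db2–db1–auth1–web3–web2–mq2
db2–db1–mq2
db2–db1–web3–web2–mq2
db2–mq2
db2–web2–mq2
db2–web2–web3–auth1–db1–mq2
db2–web2–web3–db1–mq2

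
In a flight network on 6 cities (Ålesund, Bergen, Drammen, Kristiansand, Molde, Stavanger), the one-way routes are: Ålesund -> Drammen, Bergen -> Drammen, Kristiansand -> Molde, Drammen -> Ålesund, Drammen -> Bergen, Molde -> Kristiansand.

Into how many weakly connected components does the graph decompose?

From Ålesund: component {Ålesund, Bergen, Drammen}.
From Kristiansand: component {Kristiansand, Molde}.
From Stavanger: component {Stavanger}.
That's 3 components.

3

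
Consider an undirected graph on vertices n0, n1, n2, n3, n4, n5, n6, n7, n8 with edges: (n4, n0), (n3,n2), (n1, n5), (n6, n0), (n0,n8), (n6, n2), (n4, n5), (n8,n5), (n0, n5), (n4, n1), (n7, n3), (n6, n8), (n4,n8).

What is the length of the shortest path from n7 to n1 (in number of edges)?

6

Distance 0: n7.
Distance 1: n3.
Distance 2: n2.
Distance 3: n6.
Distance 4: n0, n8.
Distance 5: n4, n5.
Distance 6: n1 — contains n1.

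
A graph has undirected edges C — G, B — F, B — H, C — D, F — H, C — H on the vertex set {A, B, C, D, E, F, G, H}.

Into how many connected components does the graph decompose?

3

From A: component {A}.
From B: component {B, C, D, F, G, H}.
From E: component {E}.
That's 3 components.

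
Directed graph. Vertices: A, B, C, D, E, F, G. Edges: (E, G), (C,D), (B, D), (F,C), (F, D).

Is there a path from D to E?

D has no outgoing edges, so nothing is reachable from it.

No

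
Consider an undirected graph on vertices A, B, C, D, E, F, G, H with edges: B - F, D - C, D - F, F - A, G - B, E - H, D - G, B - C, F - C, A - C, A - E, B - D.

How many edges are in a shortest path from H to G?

Distance 0: H.
Distance 1: E.
Distance 2: A.
Distance 3: C, F.
Distance 4: B, D.
Distance 5: G — contains G.

5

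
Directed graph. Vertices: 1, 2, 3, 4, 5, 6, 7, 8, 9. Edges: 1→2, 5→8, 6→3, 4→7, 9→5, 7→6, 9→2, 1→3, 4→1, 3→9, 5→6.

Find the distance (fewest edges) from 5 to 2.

4

Distance 0: 5.
Distance 1: 6, 8.
Distance 2: 3.
Distance 3: 9.
Distance 4: 2 — contains 2.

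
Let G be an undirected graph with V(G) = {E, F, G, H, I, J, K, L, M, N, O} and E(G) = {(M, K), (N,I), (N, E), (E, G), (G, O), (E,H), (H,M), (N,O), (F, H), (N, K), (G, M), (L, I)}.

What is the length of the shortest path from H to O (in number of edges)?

Distance 0: H.
Distance 1: E, F, M.
Distance 2: G, K, N.
Distance 3: I, O — contains O.

3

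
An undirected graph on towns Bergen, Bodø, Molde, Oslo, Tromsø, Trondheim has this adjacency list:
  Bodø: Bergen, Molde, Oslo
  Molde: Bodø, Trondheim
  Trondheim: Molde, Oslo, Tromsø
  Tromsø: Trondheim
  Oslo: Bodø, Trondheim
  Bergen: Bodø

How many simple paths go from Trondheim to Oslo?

Trondheim–Molde–Bodø–Oslo
Trondheim–Oslo

2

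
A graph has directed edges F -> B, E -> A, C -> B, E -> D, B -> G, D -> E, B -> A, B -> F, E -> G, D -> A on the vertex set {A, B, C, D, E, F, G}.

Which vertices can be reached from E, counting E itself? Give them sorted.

Start at E.
Its neighbours: A, D, G.
Nothing further is reachable.

A, D, E, G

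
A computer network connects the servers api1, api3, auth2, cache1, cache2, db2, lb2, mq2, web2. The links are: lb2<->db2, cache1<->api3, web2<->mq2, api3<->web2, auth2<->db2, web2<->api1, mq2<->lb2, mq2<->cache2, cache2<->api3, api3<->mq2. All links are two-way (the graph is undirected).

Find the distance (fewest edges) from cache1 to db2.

4

Distance 0: cache1.
Distance 1: api3.
Distance 2: cache2, mq2, web2.
Distance 3: api1, lb2.
Distance 4: db2 — contains db2.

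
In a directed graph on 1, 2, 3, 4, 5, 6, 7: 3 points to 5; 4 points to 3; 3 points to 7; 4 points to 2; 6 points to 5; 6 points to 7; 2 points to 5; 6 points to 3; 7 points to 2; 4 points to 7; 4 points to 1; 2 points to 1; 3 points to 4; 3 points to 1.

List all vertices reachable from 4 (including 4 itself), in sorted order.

Start at 4.
Its neighbours: 1, 2, 3, 7.
Then their neighbours: 5.
Nothing further is reachable.

1, 2, 3, 4, 5, 7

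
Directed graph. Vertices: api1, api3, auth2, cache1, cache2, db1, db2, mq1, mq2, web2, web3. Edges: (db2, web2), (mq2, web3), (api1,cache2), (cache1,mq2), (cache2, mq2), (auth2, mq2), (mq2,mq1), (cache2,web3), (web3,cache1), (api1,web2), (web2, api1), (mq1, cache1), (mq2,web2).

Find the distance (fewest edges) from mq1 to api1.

4

Distance 0: mq1.
Distance 1: cache1.
Distance 2: mq2.
Distance 3: web2, web3.
Distance 4: api1 — contains api1.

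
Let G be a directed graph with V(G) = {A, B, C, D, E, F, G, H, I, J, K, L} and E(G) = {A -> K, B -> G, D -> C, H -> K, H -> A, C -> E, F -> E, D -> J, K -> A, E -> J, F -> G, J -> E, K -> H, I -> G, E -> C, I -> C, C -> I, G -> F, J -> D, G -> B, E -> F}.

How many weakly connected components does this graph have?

From A: component {A, H, K}.
From B: component {B, C, D, E, F, G, I, J}.
From L: component {L}.
That's 3 components.

3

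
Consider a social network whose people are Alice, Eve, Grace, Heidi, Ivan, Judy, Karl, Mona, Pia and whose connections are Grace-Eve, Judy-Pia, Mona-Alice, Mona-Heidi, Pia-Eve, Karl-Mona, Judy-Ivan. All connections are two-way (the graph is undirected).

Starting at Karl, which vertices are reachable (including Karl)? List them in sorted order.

Start at Karl.
Its neighbours: Mona.
Then their neighbours: Alice, Heidi.
Nothing further is reachable.

Alice, Heidi, Karl, Mona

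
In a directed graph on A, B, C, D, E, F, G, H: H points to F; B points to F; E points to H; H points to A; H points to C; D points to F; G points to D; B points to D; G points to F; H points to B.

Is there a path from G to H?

Explore from G.
Distance 1: reach D, F.
The search from G is exhausted; no directed path reaches H.

No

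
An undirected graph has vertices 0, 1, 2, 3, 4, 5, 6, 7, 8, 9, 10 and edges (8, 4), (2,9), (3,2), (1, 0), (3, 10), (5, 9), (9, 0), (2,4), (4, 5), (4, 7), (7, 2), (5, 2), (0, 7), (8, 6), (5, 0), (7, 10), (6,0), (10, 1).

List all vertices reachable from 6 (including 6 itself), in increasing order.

0, 1, 2, 3, 4, 5, 6, 7, 8, 9, 10

Start at 6.
Its neighbours: 0, 8.
Then their neighbours: 1, 4, 5, 7, 9.
Then next layer: 2, 10.
Then next layer: 3.
Every vertex is now reached.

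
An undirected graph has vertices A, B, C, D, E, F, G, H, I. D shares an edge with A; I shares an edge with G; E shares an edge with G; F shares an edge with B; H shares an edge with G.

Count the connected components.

From A: component {A, D}.
From B: component {B, F}.
From C: component {C}.
From E: component {E, G, H, I}.
That's 4 components.

4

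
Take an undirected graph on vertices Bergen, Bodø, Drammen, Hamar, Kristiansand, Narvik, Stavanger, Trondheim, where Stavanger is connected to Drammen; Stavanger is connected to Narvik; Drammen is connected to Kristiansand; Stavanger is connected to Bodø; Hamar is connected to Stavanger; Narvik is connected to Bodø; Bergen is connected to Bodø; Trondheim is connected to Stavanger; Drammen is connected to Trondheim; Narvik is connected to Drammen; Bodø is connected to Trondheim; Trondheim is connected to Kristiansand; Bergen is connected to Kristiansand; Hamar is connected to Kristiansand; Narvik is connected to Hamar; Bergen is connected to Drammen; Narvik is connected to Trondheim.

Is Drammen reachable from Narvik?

Yes

Explore from Narvik.
Distance 1: reach Bodø, Drammen, Hamar, Stavanger, Trondheim.
Found Drammen.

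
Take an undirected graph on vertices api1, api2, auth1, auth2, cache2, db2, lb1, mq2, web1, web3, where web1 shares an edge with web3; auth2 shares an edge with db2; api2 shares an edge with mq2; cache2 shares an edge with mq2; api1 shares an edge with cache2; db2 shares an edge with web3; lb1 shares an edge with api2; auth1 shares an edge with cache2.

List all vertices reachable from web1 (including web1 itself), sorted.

Start at web1.
Its neighbours: web3.
Then their neighbours: db2.
Then next layer: auth2.
Nothing further is reachable.

auth2, db2, web1, web3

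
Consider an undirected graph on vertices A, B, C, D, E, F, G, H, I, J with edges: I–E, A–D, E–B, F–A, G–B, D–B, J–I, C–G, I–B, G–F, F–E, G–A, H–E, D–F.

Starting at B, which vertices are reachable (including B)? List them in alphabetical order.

Start at B.
Its neighbours: D, E, G, I.
Then their neighbours: A, C, F, H, J.
Every vertex is now reached.

A, B, C, D, E, F, G, H, I, J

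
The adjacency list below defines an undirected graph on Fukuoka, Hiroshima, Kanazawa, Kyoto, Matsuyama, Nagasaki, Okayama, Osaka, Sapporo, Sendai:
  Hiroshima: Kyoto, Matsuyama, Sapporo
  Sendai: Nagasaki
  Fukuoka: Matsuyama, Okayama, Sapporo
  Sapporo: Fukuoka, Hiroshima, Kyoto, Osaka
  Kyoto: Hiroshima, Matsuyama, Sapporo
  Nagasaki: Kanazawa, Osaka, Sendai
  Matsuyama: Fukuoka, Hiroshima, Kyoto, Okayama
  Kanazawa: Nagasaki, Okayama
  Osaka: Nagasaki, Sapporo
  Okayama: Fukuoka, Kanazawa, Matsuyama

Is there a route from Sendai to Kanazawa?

Explore from Sendai.
Distance 1: reach Nagasaki.
Distance 2: reach Kanazawa, Osaka.
Found Kanazawa.

Yes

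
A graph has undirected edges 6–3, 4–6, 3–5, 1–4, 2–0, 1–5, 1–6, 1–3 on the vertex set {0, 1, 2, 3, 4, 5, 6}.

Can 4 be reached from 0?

Explore from 0.
Distance 1: reach 2.
The search is exhausted without reaching 4; it lies in a different component.

No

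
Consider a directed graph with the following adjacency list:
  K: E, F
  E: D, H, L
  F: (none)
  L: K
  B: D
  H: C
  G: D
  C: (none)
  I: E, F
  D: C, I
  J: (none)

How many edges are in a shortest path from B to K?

5

Distance 0: B.
Distance 1: D.
Distance 2: C, I.
Distance 3: E, F.
Distance 4: H, L.
Distance 5: K — contains K.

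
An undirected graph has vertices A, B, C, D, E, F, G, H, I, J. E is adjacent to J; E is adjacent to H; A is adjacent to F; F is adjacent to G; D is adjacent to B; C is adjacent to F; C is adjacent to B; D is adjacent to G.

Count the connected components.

3

From A: component {A, B, C, D, F, G}.
From E: component {E, H, J}.
From I: component {I}.
That's 3 components.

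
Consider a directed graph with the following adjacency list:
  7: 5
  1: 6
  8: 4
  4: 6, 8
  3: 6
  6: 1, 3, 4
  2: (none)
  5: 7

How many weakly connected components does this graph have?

3

From 1: component {1, 3, 4, 6, 8}.
From 2: component {2}.
From 5: component {5, 7}.
That's 3 components.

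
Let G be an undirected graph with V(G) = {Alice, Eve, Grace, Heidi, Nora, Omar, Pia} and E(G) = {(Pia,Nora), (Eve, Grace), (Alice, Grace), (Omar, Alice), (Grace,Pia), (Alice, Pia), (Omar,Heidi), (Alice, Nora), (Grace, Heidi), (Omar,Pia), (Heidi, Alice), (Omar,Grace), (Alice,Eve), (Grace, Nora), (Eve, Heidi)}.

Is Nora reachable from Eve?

Explore from Eve.
Distance 1: reach Alice, Grace, Heidi.
Distance 2: reach Nora, Omar, Pia.
Found Nora.

Yes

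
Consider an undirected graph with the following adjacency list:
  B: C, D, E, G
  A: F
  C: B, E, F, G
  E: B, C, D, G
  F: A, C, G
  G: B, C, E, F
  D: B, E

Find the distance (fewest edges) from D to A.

4

Distance 0: D.
Distance 1: B, E.
Distance 2: C, G.
Distance 3: F.
Distance 4: A — contains A.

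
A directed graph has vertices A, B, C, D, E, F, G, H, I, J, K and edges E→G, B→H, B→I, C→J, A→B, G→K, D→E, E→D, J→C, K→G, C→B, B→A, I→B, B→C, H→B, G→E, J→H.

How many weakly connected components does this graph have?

From A: component {A, B, C, H, I, J}.
From D: component {D, E, G, K}.
From F: component {F}.
That's 3 components.

3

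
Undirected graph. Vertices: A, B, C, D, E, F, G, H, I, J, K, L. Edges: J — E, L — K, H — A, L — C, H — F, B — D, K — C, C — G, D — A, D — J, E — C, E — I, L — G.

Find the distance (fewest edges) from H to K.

Distance 0: H.
Distance 1: A, F.
Distance 2: D.
Distance 3: B, J.
Distance 4: E.
Distance 5: C, I.
Distance 6: G, K, L — contains K.

6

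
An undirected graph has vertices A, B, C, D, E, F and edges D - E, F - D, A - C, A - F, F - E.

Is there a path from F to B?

Explore from F.
Distance 1: reach A, D, E.
Distance 2: reach C.
The search is exhausted without reaching B; it lies in a different component.

No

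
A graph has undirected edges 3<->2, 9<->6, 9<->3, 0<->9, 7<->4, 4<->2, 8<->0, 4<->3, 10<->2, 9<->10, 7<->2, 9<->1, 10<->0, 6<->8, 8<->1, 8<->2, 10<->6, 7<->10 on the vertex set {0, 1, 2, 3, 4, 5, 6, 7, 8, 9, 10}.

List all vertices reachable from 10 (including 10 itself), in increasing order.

Start at 10.
Its neighbours: 0, 2, 6, 7, 9.
Then their neighbours: 1, 3, 4, 8.
Nothing further is reachable.

0, 1, 2, 3, 4, 6, 7, 8, 9, 10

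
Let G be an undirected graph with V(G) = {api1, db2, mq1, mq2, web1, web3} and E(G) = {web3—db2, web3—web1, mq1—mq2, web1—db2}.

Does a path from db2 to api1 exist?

Explore from db2.
Distance 1: reach web1, web3.
The search is exhausted without reaching api1; it lies in a different component.

No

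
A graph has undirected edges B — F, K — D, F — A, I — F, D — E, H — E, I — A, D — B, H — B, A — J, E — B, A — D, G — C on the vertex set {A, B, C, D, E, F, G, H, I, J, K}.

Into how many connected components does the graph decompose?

2

From A: component {A, B, D, E, F, H, I, J, K}.
From C: component {C, G}.
That's 2 components.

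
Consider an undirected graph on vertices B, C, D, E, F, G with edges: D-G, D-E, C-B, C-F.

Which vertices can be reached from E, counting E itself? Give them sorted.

D, E, G

Start at E.
Its neighbours: D.
Then their neighbours: G.
Nothing further is reachable.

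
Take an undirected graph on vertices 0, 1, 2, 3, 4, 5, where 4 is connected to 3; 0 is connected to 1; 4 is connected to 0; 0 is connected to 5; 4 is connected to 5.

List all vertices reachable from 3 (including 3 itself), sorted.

Start at 3.
Its neighbours: 4.
Then their neighbours: 0, 5.
Then next layer: 1.
Nothing further is reachable.

0, 1, 3, 4, 5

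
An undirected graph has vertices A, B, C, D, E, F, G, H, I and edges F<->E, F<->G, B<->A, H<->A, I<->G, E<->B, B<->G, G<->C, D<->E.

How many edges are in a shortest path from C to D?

Distance 0: C.
Distance 1: G.
Distance 2: B, F, I.
Distance 3: A, E.
Distance 4: D, H — contains D.

4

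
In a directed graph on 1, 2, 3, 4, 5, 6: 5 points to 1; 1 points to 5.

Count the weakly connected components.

5

From 1: component {1, 5}.
From 2: component {2}.
From 3: component {3}.
From 4: component {4}.
From 6: component {6}.
That's 5 components.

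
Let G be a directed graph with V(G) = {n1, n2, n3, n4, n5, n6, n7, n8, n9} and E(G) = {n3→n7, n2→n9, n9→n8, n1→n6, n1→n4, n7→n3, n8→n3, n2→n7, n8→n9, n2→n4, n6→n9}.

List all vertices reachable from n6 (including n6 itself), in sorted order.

n3, n6, n7, n8, n9

Start at n6.
Its neighbours: n9.
Then their neighbours: n8.
Then next layer: n3.
Then next layer: n7.
Nothing further is reachable.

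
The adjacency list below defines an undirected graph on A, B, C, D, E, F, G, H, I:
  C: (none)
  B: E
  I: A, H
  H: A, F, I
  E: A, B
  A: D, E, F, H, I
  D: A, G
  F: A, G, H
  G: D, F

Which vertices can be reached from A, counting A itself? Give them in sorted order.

A, B, D, E, F, G, H, I

Start at A.
Its neighbours: D, E, F, H, I.
Then their neighbours: B, G.
Nothing further is reachable.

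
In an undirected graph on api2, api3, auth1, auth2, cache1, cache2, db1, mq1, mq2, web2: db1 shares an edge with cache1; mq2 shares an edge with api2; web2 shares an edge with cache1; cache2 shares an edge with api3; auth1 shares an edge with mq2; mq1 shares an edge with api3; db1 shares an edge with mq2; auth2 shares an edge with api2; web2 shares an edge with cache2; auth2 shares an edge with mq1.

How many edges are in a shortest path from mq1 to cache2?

Distance 0: mq1.
Distance 1: api3, auth2.
Distance 2: api2, cache2 — contains cache2.

2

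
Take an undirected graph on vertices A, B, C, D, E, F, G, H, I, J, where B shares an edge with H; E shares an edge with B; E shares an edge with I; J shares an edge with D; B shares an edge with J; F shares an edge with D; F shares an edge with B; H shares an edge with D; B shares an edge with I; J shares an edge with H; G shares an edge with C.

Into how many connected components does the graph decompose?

3

From A: component {A}.
From B: component {B, D, E, F, H, I, J}.
From C: component {C, G}.
That's 3 components.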